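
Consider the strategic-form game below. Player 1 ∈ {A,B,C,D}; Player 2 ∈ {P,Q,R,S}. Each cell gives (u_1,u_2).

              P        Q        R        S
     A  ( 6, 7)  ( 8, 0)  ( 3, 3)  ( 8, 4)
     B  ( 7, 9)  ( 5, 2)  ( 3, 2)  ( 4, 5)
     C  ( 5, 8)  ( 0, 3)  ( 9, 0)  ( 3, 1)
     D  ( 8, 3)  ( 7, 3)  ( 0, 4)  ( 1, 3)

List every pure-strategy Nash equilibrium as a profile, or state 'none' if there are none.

(A,P): not NE [P1→D gives 8>6]
(A,Q): not NE [P2→P gives 7>0]
(A,R): not NE [P1→C gives 9>3; P2→P gives 7>3]
(A,S): not NE [P2→P gives 7>4]
(B,P): not NE [P1→D gives 8>7]
(B,Q): not NE [P1→A gives 8>5; P2→P gives 9>2]
(B,R): not NE [P1→C gives 9>3; P2→P gives 9>2]
(B,S): not NE [P1→A gives 8>4; P2→P gives 9>5]
(C,P): not NE [P1→D gives 8>5]
(C,Q): not NE [P1→A gives 8>0; P2→P gives 8>3]
(C,R): not NE [P2→P gives 8>0]
(C,S): not NE [P1→A gives 8>3; P2→P gives 8>1]
(D,P): not NE [P2→R gives 4>3]
(D,Q): not NE [P1→A gives 8>7; P2→R gives 4>3]
(D,R): not NE [P1→C gives 9>0]
(D,S): not NE [P1→A gives 8>1; P2→R gives 4>3]

PSNE: ∅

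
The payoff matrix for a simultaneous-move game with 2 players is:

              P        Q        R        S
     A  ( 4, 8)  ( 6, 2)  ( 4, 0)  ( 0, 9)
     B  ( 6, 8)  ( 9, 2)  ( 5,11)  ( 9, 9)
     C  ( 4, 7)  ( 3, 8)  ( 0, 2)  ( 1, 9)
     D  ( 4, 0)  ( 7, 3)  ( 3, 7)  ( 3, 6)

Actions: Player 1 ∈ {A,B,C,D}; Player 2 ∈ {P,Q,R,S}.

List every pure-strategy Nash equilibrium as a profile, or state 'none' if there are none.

PSNE = {(B,R)}

(A,P): not NE [P1→B gives 6>4; P2→S gives 9>8]
(A,Q): not NE [P1→B gives 9>6; P2→S gives 9>2]
(A,R): not NE [P1→B gives 5>4; P2→S gives 9>0]
(A,S): not NE [P1→B gives 9>0]
(B,P): not NE [P2→R gives 11>8]
(B,Q): not NE [P2→R gives 11>2]
(B,R): NE
(B,S): not NE [P2→R gives 11>9]
(C,P): not NE [P1→B gives 6>4; P2→S gives 9>7]
(C,Q): not NE [P1→B gives 9>3; P2→S gives 9>8]
(C,R): not NE [P1→B gives 5>0; P2→S gives 9>2]
(C,S): not NE [P1→B gives 9>1]
(D,P): not NE [P1→B gives 6>4; P2→R gives 7>0]
(D,Q): not NE [P1→B gives 9>7; P2→R gives 7>3]
(D,R): not NE [P1→B gives 5>3]
(D,S): not NE [P1→B gives 9>3; P2→R gives 7>6]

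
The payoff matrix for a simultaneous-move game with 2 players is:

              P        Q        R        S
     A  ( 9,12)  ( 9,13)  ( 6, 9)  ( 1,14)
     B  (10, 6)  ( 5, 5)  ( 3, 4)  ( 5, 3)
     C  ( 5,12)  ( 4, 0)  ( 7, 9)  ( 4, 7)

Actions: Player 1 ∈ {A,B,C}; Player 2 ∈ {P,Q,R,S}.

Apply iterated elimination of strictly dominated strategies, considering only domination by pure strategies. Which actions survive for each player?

IESDS → P1:{A,B} P2:{P,Q,S}

P2 drop R (P beats it: A:12>9 B:6>4 C:12>9)
P1 drop C (B beats it: P:10>5 Q:5>4 S:5>4)
P1→{A,B} P2→{P,Q,S}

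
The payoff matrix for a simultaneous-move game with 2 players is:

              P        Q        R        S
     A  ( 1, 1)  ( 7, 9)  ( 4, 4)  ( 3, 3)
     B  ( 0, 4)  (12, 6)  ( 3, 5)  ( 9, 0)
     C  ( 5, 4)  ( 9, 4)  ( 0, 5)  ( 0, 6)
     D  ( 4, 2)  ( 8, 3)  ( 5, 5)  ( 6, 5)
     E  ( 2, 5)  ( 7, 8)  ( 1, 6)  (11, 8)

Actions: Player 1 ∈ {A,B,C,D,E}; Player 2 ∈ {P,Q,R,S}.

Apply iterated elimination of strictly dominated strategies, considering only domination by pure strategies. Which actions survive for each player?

IESDS → P1:{B,D,E} P2:{Q,R,S}

P1 drop A (D beats it: P:4>1 Q:8>7 R:5>4 S:6>3)
P2 drop P (R beats it: B:5>4 C:5>4 D:5>2 E:6>5)
P1 drop C (B beats it: Q:12>9 R:3>0 S:9>0)
P1→{B,D,E} P2→{Q,R,S}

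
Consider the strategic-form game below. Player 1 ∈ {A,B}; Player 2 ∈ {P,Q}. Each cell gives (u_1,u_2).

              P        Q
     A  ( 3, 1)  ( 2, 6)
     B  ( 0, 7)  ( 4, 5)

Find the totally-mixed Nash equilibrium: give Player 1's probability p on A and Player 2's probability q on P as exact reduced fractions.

p=2/7, q=2/5

P1 indiff ⇒ q·3+(1-q)·2 = q·0+(1-q)·4 ⇒ q(3) = (1-q)(2) ⇒ q = 2/5
P2 indiff ⇒ p·1+(1-p)·7 = p·6+(1-p)·5 ⇒ p(-5) = (1-p)(-2) ⇒ p = 2/7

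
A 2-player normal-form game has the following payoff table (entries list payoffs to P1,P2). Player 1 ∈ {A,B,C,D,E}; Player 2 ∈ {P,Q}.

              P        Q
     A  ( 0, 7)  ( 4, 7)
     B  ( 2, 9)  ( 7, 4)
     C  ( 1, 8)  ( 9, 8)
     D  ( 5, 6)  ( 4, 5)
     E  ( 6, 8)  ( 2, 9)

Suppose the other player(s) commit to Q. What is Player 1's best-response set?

argmax u_1 = {C}

u_1(A vs Q) = 4
u_1(B vs Q) = 7
u_1(C vs Q) = 9
u_1(D vs Q) = 4
u_1(E vs Q) = 2
max payoff 9 at {C}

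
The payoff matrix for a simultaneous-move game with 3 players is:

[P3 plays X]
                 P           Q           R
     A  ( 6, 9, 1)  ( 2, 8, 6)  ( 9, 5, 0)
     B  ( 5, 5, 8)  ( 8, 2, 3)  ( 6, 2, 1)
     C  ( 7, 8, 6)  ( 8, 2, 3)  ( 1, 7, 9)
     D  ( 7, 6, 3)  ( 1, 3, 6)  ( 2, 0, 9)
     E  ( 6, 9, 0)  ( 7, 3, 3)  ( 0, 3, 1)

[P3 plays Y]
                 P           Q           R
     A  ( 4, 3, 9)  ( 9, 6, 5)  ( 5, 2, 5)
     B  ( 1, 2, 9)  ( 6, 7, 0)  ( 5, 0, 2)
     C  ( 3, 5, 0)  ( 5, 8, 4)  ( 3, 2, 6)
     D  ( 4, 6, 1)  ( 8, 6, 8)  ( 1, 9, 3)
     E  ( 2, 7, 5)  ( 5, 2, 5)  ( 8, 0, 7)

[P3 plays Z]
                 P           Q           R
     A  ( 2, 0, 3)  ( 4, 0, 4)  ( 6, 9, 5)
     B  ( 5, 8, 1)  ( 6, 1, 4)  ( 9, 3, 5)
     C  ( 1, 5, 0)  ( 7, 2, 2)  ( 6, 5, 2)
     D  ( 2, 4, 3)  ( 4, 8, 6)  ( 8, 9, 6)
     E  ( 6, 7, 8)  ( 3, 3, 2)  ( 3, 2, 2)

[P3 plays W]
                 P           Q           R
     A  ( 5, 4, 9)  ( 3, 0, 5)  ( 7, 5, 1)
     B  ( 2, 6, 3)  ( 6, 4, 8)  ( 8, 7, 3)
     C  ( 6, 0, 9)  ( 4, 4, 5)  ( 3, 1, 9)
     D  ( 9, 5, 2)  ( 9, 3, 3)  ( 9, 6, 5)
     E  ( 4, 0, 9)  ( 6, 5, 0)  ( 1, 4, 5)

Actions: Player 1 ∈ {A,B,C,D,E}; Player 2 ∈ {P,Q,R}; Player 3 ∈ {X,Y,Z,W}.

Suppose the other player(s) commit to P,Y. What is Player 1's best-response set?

BR_1 = {A,D}

u_1(A vs P,Y) = 4
u_1(B vs P,Y) = 1
u_1(C vs P,Y) = 3
u_1(D vs P,Y) = 4
u_1(E vs P,Y) = 2
max payoff 4 at {A,D}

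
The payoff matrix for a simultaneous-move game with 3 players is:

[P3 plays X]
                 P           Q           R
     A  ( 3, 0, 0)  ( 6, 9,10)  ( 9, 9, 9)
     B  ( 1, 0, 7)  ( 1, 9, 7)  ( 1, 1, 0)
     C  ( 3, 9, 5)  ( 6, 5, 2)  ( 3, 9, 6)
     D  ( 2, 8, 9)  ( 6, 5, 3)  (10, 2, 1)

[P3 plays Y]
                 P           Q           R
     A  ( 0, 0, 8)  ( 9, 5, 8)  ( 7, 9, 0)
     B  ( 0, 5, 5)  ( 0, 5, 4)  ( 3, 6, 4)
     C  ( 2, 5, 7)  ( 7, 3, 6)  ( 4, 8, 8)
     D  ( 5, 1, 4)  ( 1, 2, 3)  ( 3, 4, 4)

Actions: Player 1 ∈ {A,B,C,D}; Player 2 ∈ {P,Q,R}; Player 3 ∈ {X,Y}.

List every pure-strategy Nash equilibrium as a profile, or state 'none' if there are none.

(A,P,X): not NE [P2→R gives 9>0; P3→Y gives 8>0]
(A,P,Y): not NE [P1→D gives 5>0; P2→R gives 9>0]
(A,Q,X): NE
(A,Q,Y): not NE [P2→R gives 9>5; P3→X gives 10>8]
(A,R,X): not NE [P1→D gives 10>9]
(A,R,Y): not NE [P3→X gives 9>0]
(B,P,X): not NE [P1→C gives 3>1; P2→Q gives 9>0]
(B,P,Y): not NE [P1→D gives 5>0; P2→R gives 6>5; P3→X gives 7>5]
(B,Q,X): not NE [P1→D gives 6>1]
(B,Q,Y): not NE [P1→A gives 9>0; P2→R gives 6>5; P3→X gives 7>4]
(B,R,X): not NE [P1→D gives 10>1; P2→Q gives 9>1; P3→Y gives 4>0]
(B,R,Y): not NE [P1→A gives 7>3]
(C,P,X): not NE [P3→Y gives 7>5]
(C,P,Y): not NE [P1→D gives 5>2; P2→R gives 8>5]
(C,Q,X): not NE [P2→R gives 9>5; P3→Y gives 6>2]
(C,Q,Y): not NE [P1→A gives 9>7; P2→R gives 8>3]
(C,R,X): not NE [P1→D gives 10>3; P3→Y gives 8>6]
(C,R,Y): not NE [P1→A gives 7>4]
(D,P,X): not NE [P1→C gives 3>2]
(D,P,Y): not NE [P2→R gives 4>1; P3→X gives 9>4]
(D,Q,X): not NE [P2→P gives 8>5]
(D,Q,Y): not NE [P1→A gives 9>1; P2→R gives 4>2]
(D,R,X): not NE [P2→P gives 8>2; P3→Y gives 4>1]
(D,R,Y): not NE [P1→A gives 7>3]

NE set: (A,Q,X)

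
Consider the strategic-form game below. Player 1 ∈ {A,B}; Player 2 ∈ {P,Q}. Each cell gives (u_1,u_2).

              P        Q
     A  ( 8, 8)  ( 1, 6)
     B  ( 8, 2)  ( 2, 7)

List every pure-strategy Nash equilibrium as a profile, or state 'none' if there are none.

PSNE = {(A,P), (B,Q)}

(A,P): NE
(A,Q): not NE [P1→B gives 2>1; P2→P gives 8>6]
(B,P): not NE [P2→Q gives 7>2]
(B,Q): NE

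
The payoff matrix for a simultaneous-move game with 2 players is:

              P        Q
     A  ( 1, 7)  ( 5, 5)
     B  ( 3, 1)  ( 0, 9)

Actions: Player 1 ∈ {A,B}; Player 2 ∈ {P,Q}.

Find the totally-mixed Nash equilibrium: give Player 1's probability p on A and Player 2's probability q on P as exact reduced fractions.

P1 mixes 4/5 on A; P2 mixes 5/7 on P

P1 indiff ⇒ q·1+(1-q)·5 = q·3+(1-q)·0 ⇒ q(-2) = (1-q)(-5) ⇒ q = 5/7
P2 indiff ⇒ p·7+(1-p)·1 = p·5+(1-p)·9 ⇒ p(2) = (1-p)(8) ⇒ p = 4/5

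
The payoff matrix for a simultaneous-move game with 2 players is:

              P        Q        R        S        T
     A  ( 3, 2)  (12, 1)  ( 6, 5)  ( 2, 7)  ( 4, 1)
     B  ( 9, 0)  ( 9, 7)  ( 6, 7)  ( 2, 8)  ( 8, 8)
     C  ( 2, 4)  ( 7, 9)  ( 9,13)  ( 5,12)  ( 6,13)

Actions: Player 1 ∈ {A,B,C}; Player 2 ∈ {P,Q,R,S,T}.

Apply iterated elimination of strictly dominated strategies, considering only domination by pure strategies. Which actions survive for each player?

IESDS → P1:{B,C} P2:{R,S,T}

P2 drop P (R beats it: A:5>2 B:7>0 C:13>4)
P2 drop Q (S beats it: A:7>1 B:8>7 C:12>9)
P1 drop A (C beats it: R:9>6 S:5>2 T:6>4)
P1→{B,C} P2→{R,S,T}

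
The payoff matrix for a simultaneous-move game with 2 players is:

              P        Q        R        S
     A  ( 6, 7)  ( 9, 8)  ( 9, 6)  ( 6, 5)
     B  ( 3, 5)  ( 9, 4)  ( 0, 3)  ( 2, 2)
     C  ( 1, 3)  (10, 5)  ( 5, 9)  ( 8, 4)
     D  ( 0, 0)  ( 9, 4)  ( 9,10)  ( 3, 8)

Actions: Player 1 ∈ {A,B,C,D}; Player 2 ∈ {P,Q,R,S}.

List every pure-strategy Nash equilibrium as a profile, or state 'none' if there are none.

(A,P): not NE [P2→Q gives 8>7]
(A,Q): not NE [P1→C gives 10>9]
(A,R): not NE [P2→Q gives 8>6]
(A,S): not NE [P1→C gives 8>6; P2→Q gives 8>5]
(B,P): not NE [P1→A gives 6>3]
(B,Q): not NE [P1→C gives 10>9; P2→P gives 5>4]
(B,R): not NE [P1→D gives 9>0; P2→P gives 5>3]
(B,S): not NE [P1→C gives 8>2; P2→P gives 5>2]
(C,P): not NE [P1→A gives 6>1; P2→R gives 9>3]
(C,Q): not NE [P2→R gives 9>5]
(C,R): not NE [P1→D gives 9>5]
(C,S): not NE [P2→R gives 9>4]
(D,P): not NE [P1→A gives 6>0; P2→R gives 10>0]
(D,Q): not NE [P1→C gives 10>9; P2→R gives 10>4]
(D,R): NE
(D,S): not NE [P1→C gives 8>3; P2→R gives 10>8]

PSNE = {(D,R)}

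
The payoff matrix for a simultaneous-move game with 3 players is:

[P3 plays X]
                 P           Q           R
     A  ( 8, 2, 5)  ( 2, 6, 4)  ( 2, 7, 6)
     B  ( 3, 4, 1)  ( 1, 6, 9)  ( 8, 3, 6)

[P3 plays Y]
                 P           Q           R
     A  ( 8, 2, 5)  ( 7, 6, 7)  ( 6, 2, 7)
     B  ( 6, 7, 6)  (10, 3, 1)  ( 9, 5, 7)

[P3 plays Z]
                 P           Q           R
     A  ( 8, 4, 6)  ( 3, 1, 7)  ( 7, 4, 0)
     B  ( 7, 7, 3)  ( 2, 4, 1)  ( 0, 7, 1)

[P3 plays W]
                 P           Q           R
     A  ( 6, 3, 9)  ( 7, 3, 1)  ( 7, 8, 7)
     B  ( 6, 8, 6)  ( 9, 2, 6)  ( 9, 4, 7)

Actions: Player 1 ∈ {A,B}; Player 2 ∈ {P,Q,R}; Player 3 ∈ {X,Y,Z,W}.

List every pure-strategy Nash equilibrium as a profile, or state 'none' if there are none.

Nash profiles: (B,P,W)

(A,P,X): not NE [P2→R gives 7>2; P3→W gives 9>5]
(A,P,Y): not NE [P2→Q gives 6>2; P3→W gives 9>5]
(A,P,Z): not NE [P3→W gives 9>6]
(A,P,W): not NE [P2→R gives 8>3]
(A,Q,X): not NE [P2→R gives 7>6; P3→Z gives 7>4]
(A,Q,Y): not NE [P1→B gives 10>7]
(A,Q,Z): not NE [P2→R gives 4>1]
(A,Q,W): not NE [P1→B gives 9>7; P2→R gives 8>3; P3→Z gives 7>1]
(A,R,X): not NE [P1→B gives 8>2; P3→W gives 7>6]
(A,R,Y): not NE [P1→B gives 9>6; P2→Q gives 6>2]
(A,R,Z): not NE [P3→W gives 7>0]
(A,R,W): not NE [P1→B gives 9>7]
(B,P,X): not NE [P1→A gives 8>3; P2→Q gives 6>4; P3→W gives 6>1]
(B,P,Y): not NE [P1→A gives 8>6]
(B,P,Z): not NE [P1→A gives 8>7; P3→W gives 6>3]
(B,P,W): NE
(B,Q,X): not NE [P1→A gives 2>1]
(B,Q,Y): not NE [P2→P gives 7>3; P3→X gives 9>1]
(B,Q,Z): not NE [P1→A gives 3>2; P2→R gives 7>4; P3→X gives 9>1]
(B,Q,W): not NE [P2→P gives 8>2; P3→X gives 9>6]
(B,R,X): not NE [P2→Q gives 6>3; P3→W gives 7>6]
(B,R,Y): not NE [P2→P gives 7>5]
(B,R,Z): not NE [P1→A gives 7>0; P3→W gives 7>1]
(B,R,W): not NE [P2→P gives 8>4]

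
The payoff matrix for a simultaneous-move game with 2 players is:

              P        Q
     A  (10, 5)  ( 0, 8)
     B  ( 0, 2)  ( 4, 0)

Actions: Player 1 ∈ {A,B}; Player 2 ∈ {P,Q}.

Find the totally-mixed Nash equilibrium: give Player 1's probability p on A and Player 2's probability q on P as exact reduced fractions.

(p,q) = (2/5, 2/7)

P1 indiff ⇒ q·10+(1-q)·0 = q·0+(1-q)·4 ⇒ q(10) = (1-q)(4) ⇒ q = 2/7
P2 indiff ⇒ p·5+(1-p)·2 = p·8+(1-p)·0 ⇒ p(-3) = (1-p)(-2) ⇒ p = 2/5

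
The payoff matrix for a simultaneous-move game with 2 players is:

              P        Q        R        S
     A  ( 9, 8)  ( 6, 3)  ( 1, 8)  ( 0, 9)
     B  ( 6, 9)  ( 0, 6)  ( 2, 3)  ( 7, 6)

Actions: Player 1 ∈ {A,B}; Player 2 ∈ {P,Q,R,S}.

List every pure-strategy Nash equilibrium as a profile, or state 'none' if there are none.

PSNE: ∅

(A,P): not NE [P2→S gives 9>8]
(A,Q): not NE [P2→S gives 9>3]
(A,R): not NE [P1→B gives 2>1; P2→S gives 9>8]
(A,S): not NE [P1→B gives 7>0]
(B,P): not NE [P1→A gives 9>6]
(B,Q): not NE [P1→A gives 6>0; P2→P gives 9>6]
(B,R): not NE [P2→P gives 9>3]
(B,S): not NE [P2→P gives 9>6]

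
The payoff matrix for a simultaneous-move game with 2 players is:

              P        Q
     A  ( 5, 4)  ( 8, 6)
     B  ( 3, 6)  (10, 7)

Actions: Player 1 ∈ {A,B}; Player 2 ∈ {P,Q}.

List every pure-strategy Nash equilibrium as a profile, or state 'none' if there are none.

(A,P): not NE [P2→Q gives 6>4]
(A,Q): not NE [P1→B gives 10>8]
(B,P): not NE [P1→A gives 5>3; P2→Q gives 7>6]
(B,Q): NE

PSNE = {(B,Q)}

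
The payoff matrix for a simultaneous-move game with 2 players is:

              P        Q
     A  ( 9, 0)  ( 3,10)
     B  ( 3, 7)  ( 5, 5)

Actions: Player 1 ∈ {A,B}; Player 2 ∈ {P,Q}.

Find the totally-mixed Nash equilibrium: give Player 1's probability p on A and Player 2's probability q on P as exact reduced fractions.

p=1/6, q=1/4

P1 indiff ⇒ q·9+(1-q)·3 = q·3+(1-q)·5 ⇒ q(6) = (1-q)(2) ⇒ q = 1/4
P2 indiff ⇒ p·0+(1-p)·7 = p·10+(1-p)·5 ⇒ p(-10) = (1-p)(-2) ⇒ p = 1/6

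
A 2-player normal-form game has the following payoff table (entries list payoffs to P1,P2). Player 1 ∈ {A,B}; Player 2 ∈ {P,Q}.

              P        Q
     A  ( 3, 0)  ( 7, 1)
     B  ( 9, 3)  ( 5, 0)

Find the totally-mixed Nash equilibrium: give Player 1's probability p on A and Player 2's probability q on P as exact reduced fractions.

P1 mixes 3/4 on A; P2 mixes 1/4 on P

P1 indiff ⇒ q·3+(1-q)·7 = q·9+(1-q)·5 ⇒ q(-6) = (1-q)(-2) ⇒ q = 1/4
P2 indiff ⇒ p·0+(1-p)·3 = p·1+(1-p)·0 ⇒ p(-1) = (1-p)(-3) ⇒ p = 3/4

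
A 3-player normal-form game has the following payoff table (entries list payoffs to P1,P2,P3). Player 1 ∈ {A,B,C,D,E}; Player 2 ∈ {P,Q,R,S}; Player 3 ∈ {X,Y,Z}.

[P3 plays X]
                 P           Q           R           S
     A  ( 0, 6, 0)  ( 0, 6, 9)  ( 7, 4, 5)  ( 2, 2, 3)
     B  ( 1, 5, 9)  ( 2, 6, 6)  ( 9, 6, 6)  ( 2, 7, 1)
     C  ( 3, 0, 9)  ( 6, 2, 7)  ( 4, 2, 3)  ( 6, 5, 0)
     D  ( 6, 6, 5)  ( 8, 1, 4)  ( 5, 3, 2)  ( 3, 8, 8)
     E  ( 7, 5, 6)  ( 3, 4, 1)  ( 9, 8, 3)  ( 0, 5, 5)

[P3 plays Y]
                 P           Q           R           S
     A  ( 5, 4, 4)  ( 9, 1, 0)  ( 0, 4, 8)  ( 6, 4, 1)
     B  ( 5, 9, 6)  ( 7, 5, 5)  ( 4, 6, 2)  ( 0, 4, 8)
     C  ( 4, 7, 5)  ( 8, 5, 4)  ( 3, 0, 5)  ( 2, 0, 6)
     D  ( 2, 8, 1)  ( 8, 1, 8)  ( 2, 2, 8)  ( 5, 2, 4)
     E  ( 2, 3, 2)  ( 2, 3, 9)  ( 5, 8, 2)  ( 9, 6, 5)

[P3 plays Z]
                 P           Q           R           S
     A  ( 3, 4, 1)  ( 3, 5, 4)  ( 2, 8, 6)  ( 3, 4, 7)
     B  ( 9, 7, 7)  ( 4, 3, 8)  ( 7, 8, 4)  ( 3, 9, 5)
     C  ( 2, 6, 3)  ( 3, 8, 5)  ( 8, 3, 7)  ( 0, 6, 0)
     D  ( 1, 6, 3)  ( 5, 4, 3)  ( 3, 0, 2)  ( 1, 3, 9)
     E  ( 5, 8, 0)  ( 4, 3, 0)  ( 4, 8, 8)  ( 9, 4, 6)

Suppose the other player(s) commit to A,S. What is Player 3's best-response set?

BR_3 = {Z}

u_3(X vs A,S) = 3
u_3(Y vs A,S) = 1
u_3(Z vs A,S) = 7
max payoff 7 at {Z}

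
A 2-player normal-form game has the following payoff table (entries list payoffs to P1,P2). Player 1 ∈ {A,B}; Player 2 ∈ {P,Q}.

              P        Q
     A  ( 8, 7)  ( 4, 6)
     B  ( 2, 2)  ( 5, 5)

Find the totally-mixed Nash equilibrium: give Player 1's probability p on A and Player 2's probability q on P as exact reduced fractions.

P1 indiff ⇒ q·8+(1-q)·4 = q·2+(1-q)·5 ⇒ q(6) = (1-q)(1) ⇒ q = 1/7
P2 indiff ⇒ p·7+(1-p)·2 = p·6+(1-p)·5 ⇒ p(1) = (1-p)(3) ⇒ p = 3/4

p=3/4, q=1/7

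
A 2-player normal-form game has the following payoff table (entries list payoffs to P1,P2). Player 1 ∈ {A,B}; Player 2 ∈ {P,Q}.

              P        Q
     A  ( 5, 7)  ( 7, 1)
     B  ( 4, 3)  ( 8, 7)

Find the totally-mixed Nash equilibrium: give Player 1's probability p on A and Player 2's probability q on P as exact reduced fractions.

P1 mixes 2/5 on A; P2 mixes 1/2 on P

P1 indiff ⇒ q·5+(1-q)·7 = q·4+(1-q)·8 ⇒ q(1) = (1-q)(1) ⇒ q = 1/2
P2 indiff ⇒ p·7+(1-p)·3 = p·1+(1-p)·7 ⇒ p(6) = (1-p)(4) ⇒ p = 2/5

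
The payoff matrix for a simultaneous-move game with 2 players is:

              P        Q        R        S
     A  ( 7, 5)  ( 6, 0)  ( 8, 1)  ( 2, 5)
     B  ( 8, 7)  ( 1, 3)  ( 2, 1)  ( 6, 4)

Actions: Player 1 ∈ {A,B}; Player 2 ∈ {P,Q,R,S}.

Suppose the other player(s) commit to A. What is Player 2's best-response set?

P2 best: {P,S}

u_2(P vs A) = 5
u_2(Q vs A) = 0
u_2(R vs A) = 1
u_2(S vs A) = 5
max payoff 5 at {P,S}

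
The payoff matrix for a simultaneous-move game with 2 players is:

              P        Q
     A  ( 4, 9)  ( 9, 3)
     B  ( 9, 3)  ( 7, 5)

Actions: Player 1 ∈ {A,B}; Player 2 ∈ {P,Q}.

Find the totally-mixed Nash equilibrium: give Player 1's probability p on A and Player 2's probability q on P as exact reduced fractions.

p=1/4, q=2/7

P1 indiff ⇒ q·4+(1-q)·9 = q·9+(1-q)·7 ⇒ q(-5) = (1-q)(-2) ⇒ q = 2/7
P2 indiff ⇒ p·9+(1-p)·3 = p·3+(1-p)·5 ⇒ p(6) = (1-p)(2) ⇒ p = 1/4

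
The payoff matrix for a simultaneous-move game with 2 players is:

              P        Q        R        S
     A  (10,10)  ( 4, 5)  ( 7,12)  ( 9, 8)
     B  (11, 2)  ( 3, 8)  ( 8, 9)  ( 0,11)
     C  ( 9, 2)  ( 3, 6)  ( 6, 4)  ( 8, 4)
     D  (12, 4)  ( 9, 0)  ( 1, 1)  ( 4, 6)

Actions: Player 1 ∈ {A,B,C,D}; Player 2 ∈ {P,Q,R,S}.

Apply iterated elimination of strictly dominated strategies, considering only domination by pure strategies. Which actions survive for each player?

P1 drop C (A beats it: P:10>9 Q:4>3 R:7>6 S:9>8)
P2 drop Q (R beats it: A:12>5 B:9>8 D:1>0)
P1→{A,B,D} P2→{P,R,S}

IESDS → P1:{A,B,D} P2:{P,R,S}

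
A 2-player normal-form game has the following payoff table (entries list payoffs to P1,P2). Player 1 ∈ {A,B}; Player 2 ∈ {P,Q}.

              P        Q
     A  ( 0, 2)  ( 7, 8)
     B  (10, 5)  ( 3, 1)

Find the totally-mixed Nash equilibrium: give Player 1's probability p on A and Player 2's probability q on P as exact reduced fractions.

P1 mixes 2/5 on A; P2 mixes 2/7 on P

P1 indiff ⇒ q·0+(1-q)·7 = q·10+(1-q)·3 ⇒ q(-10) = (1-q)(-4) ⇒ q = 2/7
P2 indiff ⇒ p·2+(1-p)·5 = p·8+(1-p)·1 ⇒ p(-6) = (1-p)(-4) ⇒ p = 2/5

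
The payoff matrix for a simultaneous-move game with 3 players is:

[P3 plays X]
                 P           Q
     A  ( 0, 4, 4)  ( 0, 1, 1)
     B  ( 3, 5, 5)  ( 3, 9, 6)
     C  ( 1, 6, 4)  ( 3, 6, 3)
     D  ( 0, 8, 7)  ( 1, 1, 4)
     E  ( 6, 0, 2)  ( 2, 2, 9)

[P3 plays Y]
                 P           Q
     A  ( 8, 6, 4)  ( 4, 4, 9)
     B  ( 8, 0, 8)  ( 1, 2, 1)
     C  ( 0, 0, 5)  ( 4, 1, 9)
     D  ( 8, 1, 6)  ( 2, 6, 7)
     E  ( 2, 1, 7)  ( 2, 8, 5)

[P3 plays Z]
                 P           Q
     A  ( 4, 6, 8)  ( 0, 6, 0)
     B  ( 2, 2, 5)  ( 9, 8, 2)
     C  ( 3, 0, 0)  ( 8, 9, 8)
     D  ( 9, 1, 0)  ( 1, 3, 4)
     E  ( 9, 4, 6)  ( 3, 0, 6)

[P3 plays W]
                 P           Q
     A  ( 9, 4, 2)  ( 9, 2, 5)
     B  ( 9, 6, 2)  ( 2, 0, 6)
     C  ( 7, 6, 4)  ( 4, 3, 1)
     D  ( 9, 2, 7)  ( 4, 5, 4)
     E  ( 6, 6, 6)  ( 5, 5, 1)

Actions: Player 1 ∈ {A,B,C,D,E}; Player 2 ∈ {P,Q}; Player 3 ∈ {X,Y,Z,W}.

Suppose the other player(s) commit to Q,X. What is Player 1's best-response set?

u_1(A vs Q,X) = 0
u_1(B vs Q,X) = 3
u_1(C vs Q,X) = 3
u_1(D vs Q,X) = 1
u_1(E vs Q,X) = 2
max payoff 3 at {B,C}

P1 best: {B,C}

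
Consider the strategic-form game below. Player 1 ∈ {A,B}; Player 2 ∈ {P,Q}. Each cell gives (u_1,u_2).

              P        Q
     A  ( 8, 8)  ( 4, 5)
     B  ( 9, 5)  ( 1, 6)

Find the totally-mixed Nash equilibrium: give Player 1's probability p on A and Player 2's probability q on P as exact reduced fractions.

p=1/4, q=3/4

P1 indiff ⇒ q·8+(1-q)·4 = q·9+(1-q)·1 ⇒ q(-1) = (1-q)(-3) ⇒ q = 3/4
P2 indiff ⇒ p·8+(1-p)·5 = p·5+(1-p)·6 ⇒ p(3) = (1-p)(1) ⇒ p = 1/4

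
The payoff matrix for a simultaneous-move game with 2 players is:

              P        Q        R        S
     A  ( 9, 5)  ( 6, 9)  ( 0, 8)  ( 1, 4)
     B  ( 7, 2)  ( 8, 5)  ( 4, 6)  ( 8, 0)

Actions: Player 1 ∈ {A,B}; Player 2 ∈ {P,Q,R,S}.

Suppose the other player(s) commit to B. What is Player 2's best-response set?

BR_2 = {R}

u_2(P vs B) = 2
u_2(Q vs B) = 5
u_2(R vs B) = 6
u_2(S vs B) = 0
max payoff 6 at {R}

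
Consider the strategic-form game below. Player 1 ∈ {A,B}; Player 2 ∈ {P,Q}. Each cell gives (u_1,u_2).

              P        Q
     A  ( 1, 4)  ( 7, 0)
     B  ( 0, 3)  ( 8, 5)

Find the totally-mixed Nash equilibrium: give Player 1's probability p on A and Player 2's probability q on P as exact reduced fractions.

P1 mixes 1/3 on A; P2 mixes 1/2 on P

P1 indiff ⇒ q·1+(1-q)·7 = q·0+(1-q)·8 ⇒ q(1) = (1-q)(1) ⇒ q = 1/2
P2 indiff ⇒ p·4+(1-p)·3 = p·0+(1-p)·5 ⇒ p(4) = (1-p)(2) ⇒ p = 1/3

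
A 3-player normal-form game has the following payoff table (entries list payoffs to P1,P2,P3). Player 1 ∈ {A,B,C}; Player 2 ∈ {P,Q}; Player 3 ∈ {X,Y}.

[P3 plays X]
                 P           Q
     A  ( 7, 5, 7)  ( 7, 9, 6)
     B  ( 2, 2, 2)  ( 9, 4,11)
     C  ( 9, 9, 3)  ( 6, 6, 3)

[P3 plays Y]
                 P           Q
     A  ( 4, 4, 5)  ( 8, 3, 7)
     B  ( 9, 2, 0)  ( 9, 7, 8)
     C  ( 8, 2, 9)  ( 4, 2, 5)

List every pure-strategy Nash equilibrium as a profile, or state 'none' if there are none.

NE set: (B,Q,X)

(A,P,X): not NE [P1→C gives 9>7; P2→Q gives 9>5]
(A,P,Y): not NE [P1→B gives 9>4; P3→X gives 7>5]
(A,Q,X): not NE [P1→B gives 9>7; P3→Y gives 7>6]
(A,Q,Y): not NE [P1→B gives 9>8; P2→P gives 4>3]
(B,P,X): not NE [P1→C gives 9>2; P2→Q gives 4>2]
(B,P,Y): not NE [P2→Q gives 7>2; P3→X gives 2>0]
(B,Q,X): NE
(B,Q,Y): not NE [P3→X gives 11>8]
(C,P,X): not NE [P3→Y gives 9>3]
(C,P,Y): not NE [P1→B gives 9>8]
(C,Q,X): not NE [P1→B gives 9>6; P2→P gives 9>6; P3→Y gives 5>3]
(C,Q,Y): not NE [P1→B gives 9>4]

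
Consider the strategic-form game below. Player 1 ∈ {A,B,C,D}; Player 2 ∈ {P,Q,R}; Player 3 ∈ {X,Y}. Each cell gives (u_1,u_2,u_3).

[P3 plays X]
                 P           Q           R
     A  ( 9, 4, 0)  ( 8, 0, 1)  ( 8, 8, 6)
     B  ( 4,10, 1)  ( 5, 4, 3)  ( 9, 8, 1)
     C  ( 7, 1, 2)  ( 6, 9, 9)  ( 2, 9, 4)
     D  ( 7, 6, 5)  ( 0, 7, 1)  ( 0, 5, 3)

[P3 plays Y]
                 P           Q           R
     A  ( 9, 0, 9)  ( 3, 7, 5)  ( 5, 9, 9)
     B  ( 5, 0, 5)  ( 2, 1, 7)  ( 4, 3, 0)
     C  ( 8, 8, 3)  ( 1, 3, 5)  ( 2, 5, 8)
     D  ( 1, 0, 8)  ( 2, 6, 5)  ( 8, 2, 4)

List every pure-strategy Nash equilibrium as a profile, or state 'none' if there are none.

(A,P,X): not NE [P2→R gives 8>4; P3→Y gives 9>0]
(A,P,Y): not NE [P2→R gives 9>0]
(A,Q,X): not NE [P2→R gives 8>0; P3→Y gives 5>1]
(A,Q,Y): not NE [P2→R gives 9>7]
(A,R,X): not NE [P1→B gives 9>8; P3→Y gives 9>6]
(A,R,Y): not NE [P1→D gives 8>5]
(B,P,X): not NE [P1→A gives 9>4; P3→Y gives 5>1]
(B,P,Y): not NE [P1→A gives 9>5; P2→R gives 3>0]
(B,Q,X): not NE [P1→A gives 8>5; P2→P gives 10>4; P3→Y gives 7>3]
(B,Q,Y): not NE [P1→A gives 3>2; P2→R gives 3>1]
(B,R,X): not NE [P2→P gives 10>8]
(B,R,Y): not NE [P1→D gives 8>4; P3→X gives 1>0]
(C,P,X): not NE [P1→A gives 9>7; P2→R gives 9>1; P3→Y gives 3>2]
(C,P,Y): not NE [P1→A gives 9>8]
(C,Q,X): not NE [P1→A gives 8>6]
(C,Q,Y): not NE [P1→A gives 3>1; P2→P gives 8>3; P3→X gives 9>5]
(C,R,X): not NE [P1→B gives 9>2; P3→Y gives 8>4]
(C,R,Y): not NE [P1→D gives 8>2; P2→P gives 8>5]
(D,P,X): not NE [P1→A gives 9>7; P2→Q gives 7>6; P3→Y gives 8>5]
(D,P,Y): not NE [P1→A gives 9>1; P2→Q gives 6>0]
(D,Q,X): not NE [P1→A gives 8>0; P3→Y gives 5>1]
(D,Q,Y): not NE [P1→A gives 3>2]
(D,R,X): not NE [P1→B gives 9>0; P2→Q gives 7>5; P3→Y gives 4>3]
(D,R,Y): not NE [P2→Q gives 6>2]

Equilibria: none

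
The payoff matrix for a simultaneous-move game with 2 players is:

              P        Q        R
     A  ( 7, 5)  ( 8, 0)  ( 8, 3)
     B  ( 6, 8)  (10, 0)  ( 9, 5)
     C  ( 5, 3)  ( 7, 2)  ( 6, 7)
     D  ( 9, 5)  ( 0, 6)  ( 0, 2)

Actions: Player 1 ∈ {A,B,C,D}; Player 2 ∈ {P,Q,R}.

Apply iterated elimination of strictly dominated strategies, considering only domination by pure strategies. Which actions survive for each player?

Survivors P1:{A,B,D} P2:{P,Q}

P1 drop C (A beats it: P:7>5 Q:8>7 R:8>6)
P2 drop R (P beats it: A:5>3 B:8>5 D:5>2)
P1→{A,B,D} P2→{P,Q}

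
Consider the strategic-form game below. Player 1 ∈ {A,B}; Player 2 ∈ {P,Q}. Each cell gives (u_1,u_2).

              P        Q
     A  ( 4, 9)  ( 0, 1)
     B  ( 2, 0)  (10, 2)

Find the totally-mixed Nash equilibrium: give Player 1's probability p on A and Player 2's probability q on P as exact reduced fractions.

(p,q) = (1/5, 5/6)

P1 indiff ⇒ q·4+(1-q)·0 = q·2+(1-q)·10 ⇒ q(2) = (1-q)(10) ⇒ q = 5/6
P2 indiff ⇒ p·9+(1-p)·0 = p·1+(1-p)·2 ⇒ p(8) = (1-p)(2) ⇒ p = 1/5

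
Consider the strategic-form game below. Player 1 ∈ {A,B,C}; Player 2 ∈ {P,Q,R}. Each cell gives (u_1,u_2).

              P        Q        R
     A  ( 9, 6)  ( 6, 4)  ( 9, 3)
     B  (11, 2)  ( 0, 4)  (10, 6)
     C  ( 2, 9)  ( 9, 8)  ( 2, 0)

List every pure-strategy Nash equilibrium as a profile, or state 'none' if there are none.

(A,P): not NE [P1→B gives 11>9]
(A,Q): not NE [P1→C gives 9>6; P2→P gives 6>4]
(A,R): not NE [P1→B gives 10>9; P2→P gives 6>3]
(B,P): not NE [P2→R gives 6>2]
(B,Q): not NE [P1→C gives 9>0; P2→R gives 6>4]
(B,R): NE
(C,P): not NE [P1→B gives 11>2]
(C,Q): not NE [P2→P gives 9>8]
(C,R): not NE [P1→B gives 10>2; P2→P gives 9>0]

Nash profiles: (B,R)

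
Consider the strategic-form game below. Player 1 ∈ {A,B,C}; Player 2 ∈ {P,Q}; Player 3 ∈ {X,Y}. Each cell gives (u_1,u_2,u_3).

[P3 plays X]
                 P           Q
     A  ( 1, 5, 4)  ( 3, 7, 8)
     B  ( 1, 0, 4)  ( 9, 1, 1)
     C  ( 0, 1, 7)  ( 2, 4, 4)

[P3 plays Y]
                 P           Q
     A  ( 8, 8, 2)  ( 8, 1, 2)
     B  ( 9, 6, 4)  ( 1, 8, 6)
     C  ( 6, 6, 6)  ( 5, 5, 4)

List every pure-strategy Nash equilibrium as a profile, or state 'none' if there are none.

PSNE: ∅

(A,P,X): not NE [P2→Q gives 7>5]
(A,P,Y): not NE [P1→B gives 9>8; P3→X gives 4>2]
(A,Q,X): not NE [P1→B gives 9>3]
(A,Q,Y): not NE [P2→P gives 8>1; P3→X gives 8>2]
(B,P,X): not NE [P2→Q gives 1>0]
(B,P,Y): not NE [P2→Q gives 8>6]
(B,Q,X): not NE [P3→Y gives 6>1]
(B,Q,Y): not NE [P1→A gives 8>1]
(C,P,X): not NE [P1→B gives 1>0; P2→Q gives 4>1]
(C,P,Y): not NE [P1→B gives 9>6; P3→X gives 7>6]
(C,Q,X): not NE [P1→B gives 9>2]
(C,Q,Y): not NE [P1→A gives 8>5; P2→P gives 6>5]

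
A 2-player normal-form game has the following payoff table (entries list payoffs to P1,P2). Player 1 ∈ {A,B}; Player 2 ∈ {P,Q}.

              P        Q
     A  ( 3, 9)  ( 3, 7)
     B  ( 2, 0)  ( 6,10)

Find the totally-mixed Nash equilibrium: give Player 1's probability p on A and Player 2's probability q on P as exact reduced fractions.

(p,q) = (5/6, 3/4)

P1 indiff ⇒ q·3+(1-q)·3 = q·2+(1-q)·6 ⇒ q(1) = (1-q)(3) ⇒ q = 3/4
P2 indiff ⇒ p·9+(1-p)·0 = p·7+(1-p)·10 ⇒ p(2) = (1-p)(10) ⇒ p = 5/6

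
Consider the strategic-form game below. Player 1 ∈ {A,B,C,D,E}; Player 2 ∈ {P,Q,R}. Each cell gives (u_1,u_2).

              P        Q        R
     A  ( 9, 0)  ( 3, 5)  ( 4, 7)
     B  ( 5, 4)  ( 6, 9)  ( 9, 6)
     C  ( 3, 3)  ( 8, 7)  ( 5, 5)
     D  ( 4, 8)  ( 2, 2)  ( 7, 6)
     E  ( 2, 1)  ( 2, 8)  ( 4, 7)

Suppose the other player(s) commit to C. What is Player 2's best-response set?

BR_2 = {Q}

u_2(P vs C) = 3
u_2(Q vs C) = 7
u_2(R vs C) = 5
max payoff 7 at {Q}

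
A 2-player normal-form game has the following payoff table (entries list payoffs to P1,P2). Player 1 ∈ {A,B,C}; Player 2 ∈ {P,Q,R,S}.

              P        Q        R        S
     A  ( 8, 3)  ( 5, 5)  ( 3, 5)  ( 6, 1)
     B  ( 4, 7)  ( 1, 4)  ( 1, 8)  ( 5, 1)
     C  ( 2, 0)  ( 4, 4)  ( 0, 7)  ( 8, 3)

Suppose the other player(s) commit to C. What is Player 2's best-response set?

u_2(P vs C) = 0
u_2(Q vs C) = 4
u_2(R vs C) = 7
u_2(S vs C) = 3
max payoff 7 at {R}

BR_2 = {R}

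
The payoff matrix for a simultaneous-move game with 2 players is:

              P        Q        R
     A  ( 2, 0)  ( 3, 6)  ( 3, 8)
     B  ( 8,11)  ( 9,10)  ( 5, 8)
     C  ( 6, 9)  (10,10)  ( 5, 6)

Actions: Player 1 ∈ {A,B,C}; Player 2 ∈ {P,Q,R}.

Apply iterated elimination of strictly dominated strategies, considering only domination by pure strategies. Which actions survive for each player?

Remaining: P1:{B,C} P2:{P,Q}

P1 drop A (B beats it: P:8>2 Q:9>3 R:5>3)
P2 drop R (P beats it: B:11>8 C:9>6)
P1→{B,C} P2→{P,Q}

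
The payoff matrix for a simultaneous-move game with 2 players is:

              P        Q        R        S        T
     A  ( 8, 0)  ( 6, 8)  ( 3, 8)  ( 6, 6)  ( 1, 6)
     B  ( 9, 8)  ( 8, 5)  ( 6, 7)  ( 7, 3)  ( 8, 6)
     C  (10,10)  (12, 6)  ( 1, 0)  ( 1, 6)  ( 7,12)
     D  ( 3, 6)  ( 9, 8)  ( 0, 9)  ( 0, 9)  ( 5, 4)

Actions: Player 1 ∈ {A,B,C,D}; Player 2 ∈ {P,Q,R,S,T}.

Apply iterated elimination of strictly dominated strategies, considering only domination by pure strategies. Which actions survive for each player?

P1 drop A (B beats it: P:9>8 Q:8>6 R:6>3 S:7>6 T:8>1)
P1 drop D (C beats it: P:10>3 Q:12>9 R:1>0 S:1>0 T:7>5)
P2 drop Q (P beats it: B:8>5 C:10>6)
P2 drop R (P beats it: B:8>7 C:10>0)
P2 drop S (P beats it: B:8>3 C:10>6)
P1→{B,C} P2→{P,T}

IESDS → P1:{B,C} P2:{P,T}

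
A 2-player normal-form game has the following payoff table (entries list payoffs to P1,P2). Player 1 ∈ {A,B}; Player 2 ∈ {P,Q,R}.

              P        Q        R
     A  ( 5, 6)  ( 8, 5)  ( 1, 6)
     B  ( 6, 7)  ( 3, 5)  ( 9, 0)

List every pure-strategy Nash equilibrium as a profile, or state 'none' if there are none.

(A,P): not NE [P1→B gives 6>5]
(A,Q): not NE [P2→R gives 6>5]
(A,R): not NE [P1→B gives 9>1]
(B,P): NE
(B,Q): not NE [P1→A gives 8>3; P2→P gives 7>5]
(B,R): not NE [P2→P gives 7>0]

Nash profiles: (B,P)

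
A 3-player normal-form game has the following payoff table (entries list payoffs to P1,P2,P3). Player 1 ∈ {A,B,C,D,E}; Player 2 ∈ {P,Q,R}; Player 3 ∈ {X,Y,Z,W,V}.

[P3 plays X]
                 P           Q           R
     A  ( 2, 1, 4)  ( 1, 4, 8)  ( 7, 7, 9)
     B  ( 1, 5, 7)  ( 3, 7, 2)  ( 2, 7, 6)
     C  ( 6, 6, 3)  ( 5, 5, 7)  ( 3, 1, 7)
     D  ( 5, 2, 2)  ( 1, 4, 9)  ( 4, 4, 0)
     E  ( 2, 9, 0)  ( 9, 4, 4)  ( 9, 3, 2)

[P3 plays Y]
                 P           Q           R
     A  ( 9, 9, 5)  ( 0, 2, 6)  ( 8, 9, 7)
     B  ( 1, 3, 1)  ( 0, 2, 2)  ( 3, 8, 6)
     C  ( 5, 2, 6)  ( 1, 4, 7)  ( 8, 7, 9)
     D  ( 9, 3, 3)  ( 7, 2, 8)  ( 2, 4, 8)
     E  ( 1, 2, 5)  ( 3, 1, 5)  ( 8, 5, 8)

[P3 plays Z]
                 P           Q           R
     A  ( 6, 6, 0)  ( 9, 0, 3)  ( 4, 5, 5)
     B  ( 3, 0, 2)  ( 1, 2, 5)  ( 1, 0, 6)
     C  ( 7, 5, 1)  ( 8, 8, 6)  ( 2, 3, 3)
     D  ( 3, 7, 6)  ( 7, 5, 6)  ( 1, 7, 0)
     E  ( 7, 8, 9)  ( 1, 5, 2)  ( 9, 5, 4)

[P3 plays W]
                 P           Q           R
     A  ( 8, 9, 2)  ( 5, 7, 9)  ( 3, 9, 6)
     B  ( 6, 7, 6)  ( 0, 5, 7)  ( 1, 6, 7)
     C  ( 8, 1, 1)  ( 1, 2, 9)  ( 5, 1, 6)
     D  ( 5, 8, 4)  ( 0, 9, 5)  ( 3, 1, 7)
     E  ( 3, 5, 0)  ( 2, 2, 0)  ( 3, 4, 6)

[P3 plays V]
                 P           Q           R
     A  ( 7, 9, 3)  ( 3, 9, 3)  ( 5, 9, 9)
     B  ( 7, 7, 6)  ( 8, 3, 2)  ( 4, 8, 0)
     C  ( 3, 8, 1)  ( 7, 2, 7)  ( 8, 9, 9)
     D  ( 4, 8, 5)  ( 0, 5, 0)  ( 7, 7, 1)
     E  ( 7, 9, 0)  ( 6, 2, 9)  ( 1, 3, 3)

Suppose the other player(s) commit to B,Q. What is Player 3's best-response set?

u_3(X vs B,Q) = 2
u_3(Y vs B,Q) = 2
u_3(Z vs B,Q) = 5
u_3(W vs B,Q) = 7
u_3(V vs B,Q) = 2
max payoff 7 at {W}

P3 best: {W}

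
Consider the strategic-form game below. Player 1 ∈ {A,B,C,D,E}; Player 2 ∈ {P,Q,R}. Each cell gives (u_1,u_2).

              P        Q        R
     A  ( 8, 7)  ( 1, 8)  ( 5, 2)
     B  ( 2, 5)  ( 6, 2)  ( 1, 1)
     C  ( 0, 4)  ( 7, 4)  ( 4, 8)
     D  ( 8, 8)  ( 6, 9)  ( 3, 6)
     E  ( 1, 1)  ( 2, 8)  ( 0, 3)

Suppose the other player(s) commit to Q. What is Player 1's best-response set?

argmax u_1 = {C}

u_1(A vs Q) = 1
u_1(B vs Q) = 6
u_1(C vs Q) = 7
u_1(D vs Q) = 6
u_1(E vs Q) = 2
max payoff 7 at {C}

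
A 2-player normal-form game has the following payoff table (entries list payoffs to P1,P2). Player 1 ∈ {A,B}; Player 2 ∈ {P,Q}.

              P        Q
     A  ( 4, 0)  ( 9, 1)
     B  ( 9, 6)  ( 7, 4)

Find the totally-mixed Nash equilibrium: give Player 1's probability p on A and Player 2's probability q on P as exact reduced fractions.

p=2/3, q=2/7

P1 indiff ⇒ q·4+(1-q)·9 = q·9+(1-q)·7 ⇒ q(-5) = (1-q)(-2) ⇒ q = 2/7
P2 indiff ⇒ p·0+(1-p)·6 = p·1+(1-p)·4 ⇒ p(-1) = (1-p)(-2) ⇒ p = 2/3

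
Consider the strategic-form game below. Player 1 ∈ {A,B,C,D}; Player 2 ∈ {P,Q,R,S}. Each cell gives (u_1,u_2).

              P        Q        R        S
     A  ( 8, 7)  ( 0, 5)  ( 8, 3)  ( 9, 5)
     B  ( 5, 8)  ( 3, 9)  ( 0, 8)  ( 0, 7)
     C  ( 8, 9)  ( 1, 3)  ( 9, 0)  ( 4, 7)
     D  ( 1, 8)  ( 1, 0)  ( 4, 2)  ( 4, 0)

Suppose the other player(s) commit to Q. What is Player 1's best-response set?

P1 best: {B}

u_1(A vs Q) = 0
u_1(B vs Q) = 3
u_1(C vs Q) = 1
u_1(D vs Q) = 1
max payoff 3 at {B}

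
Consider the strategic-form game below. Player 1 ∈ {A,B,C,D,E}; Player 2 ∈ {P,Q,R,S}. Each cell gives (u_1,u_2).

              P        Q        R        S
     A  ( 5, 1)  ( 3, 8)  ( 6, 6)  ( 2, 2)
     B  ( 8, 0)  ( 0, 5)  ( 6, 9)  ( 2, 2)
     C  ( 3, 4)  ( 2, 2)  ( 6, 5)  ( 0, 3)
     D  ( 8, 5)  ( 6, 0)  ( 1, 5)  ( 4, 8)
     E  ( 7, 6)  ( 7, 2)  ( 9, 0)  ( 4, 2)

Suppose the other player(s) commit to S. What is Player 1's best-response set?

u_1(A vs S) = 2
u_1(B vs S) = 2
u_1(C vs S) = 0
u_1(D vs S) = 4
u_1(E vs S) = 4
max payoff 4 at {D,E}

P1 best: {D,E}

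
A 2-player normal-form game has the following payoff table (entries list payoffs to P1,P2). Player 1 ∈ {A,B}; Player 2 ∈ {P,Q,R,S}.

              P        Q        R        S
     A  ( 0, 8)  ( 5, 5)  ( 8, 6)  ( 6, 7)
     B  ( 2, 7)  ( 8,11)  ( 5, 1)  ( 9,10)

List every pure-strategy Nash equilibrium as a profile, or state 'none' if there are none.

(A,P): not NE [P1→B gives 2>0]
(A,Q): not NE [P1→B gives 8>5; P2→P gives 8>5]
(A,R): not NE [P2→P gives 8>6]
(A,S): not NE [P1→B gives 9>6; P2→P gives 8>7]
(B,P): not NE [P2→Q gives 11>7]
(B,Q): NE
(B,R): not NE [P1→A gives 8>5; P2→Q gives 11>1]
(B,S): not NE [P2→Q gives 11>10]

PSNE = {(B,Q)}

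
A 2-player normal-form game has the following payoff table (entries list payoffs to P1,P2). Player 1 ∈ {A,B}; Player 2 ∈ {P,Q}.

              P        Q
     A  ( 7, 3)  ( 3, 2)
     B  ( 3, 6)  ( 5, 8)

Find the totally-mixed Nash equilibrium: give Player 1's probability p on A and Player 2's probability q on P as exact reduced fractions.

P1 indiff ⇒ q·7+(1-q)·3 = q·3+(1-q)·5 ⇒ q(4) = (1-q)(2) ⇒ q = 1/3
P2 indiff ⇒ p·3+(1-p)·6 = p·2+(1-p)·8 ⇒ p(1) = (1-p)(2) ⇒ p = 2/3

p=2/3, q=1/3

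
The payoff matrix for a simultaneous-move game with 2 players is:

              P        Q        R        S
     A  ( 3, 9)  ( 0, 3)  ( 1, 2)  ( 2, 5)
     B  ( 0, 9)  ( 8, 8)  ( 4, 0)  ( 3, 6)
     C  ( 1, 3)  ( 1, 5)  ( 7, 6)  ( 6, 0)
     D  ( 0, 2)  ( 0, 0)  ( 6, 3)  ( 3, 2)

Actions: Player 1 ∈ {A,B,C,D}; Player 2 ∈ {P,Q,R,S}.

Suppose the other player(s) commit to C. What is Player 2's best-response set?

u_2(P vs C) = 3
u_2(Q vs C) = 5
u_2(R vs C) = 6
u_2(S vs C) = 0
max payoff 6 at {R}

argmax u_2 = {R}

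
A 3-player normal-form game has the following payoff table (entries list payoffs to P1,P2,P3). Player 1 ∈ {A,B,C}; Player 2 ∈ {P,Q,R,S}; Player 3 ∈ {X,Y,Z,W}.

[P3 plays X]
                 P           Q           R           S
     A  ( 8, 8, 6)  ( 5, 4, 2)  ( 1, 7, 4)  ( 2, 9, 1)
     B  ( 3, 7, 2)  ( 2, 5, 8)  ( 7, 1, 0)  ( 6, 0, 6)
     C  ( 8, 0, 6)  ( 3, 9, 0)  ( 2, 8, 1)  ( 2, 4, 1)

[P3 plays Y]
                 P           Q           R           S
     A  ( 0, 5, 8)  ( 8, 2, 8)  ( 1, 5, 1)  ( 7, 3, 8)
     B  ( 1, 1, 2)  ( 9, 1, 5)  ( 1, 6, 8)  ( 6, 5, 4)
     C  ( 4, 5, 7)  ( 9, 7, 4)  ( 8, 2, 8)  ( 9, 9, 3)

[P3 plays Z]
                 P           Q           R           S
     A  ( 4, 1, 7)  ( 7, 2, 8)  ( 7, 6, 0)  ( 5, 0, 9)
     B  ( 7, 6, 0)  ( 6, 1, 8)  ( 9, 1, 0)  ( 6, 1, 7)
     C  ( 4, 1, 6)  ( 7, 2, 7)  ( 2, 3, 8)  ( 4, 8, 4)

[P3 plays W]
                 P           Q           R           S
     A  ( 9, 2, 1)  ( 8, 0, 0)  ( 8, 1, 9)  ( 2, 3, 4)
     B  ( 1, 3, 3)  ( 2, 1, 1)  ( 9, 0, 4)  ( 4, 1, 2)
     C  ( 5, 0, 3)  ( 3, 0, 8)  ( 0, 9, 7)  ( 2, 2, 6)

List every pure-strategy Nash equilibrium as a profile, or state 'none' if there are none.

Equilibria: none

(A,P,X): not NE [P2→S gives 9>8; P3→Y gives 8>6]
(A,P,Y): not NE [P1→C gives 4>0]
(A,P,Z): not NE [P1→B gives 7>4; P2→R gives 6>1; P3→Y gives 8>7]
(A,P,W): not NE [P2→S gives 3>2; P3→Y gives 8>1]
(A,Q,X): not NE [P2→S gives 9>4; P3→Z gives 8>2]
(A,Q,Y): not NE [P1→C gives 9>8; P2→R gives 5>2]
(A,Q,Z): not NE [P2→R gives 6>2]
(A,Q,W): not NE [P2→S gives 3>0; P3→Z gives 8>0]
(A,R,X): not NE [P1→B gives 7>1; P2→S gives 9>7; P3→W gives 9>4]
(A,R,Y): not NE [P1→C gives 8>1; P3→W gives 9>1]
(A,R,Z): not NE [P1→B gives 9>7; P3→W gives 9>0]
(A,R,W): not NE [P1→B gives 9>8; P2→S gives 3>1]
(A,S,X): not NE [P1→B gives 6>2; P3→Z gives 9>1]
(A,S,Y): not NE [P1→C gives 9>7; P2→R gives 5>3; P3→Z gives 9>8]
(A,S,Z): not NE [P1→B gives 6>5; P2→R gives 6>0]
(A,S,W): not NE [P1→B gives 4>2; P3→Z gives 9>4]
(B,P,X): not NE [P1→C gives 8>3; P3→W gives 3>2]
(B,P,Y): not NE [P1→C gives 4>1; P2→R gives 6>1; P3→W gives 3>2]
(B,P,Z): not NE [P3→W gives 3>0]
(B,P,W): not NE [P1→A gives 9>1]
(B,Q,X): not NE [P1→A gives 5>2; P2→P gives 7>5]
(B,Q,Y): not NE [P2→R gives 6>1; P3→Z gives 8>5]
(B,Q,Z): not NE [P1→C gives 7>6; P2→P gives 6>1]
(B,Q,W): not NE [P1→A gives 8>2; P2→P gives 3>1; P3→Z gives 8>1]
(B,R,X): not NE [P2→P gives 7>1; P3→Y gives 8>0]
(B,R,Y): not NE [P1→C gives 8>1]
(B,R,Z): not NE [P2→P gives 6>1; P3→Y gives 8>0]
(B,R,W): not NE [P2→P gives 3>0; P3→Y gives 8>4]
(B,S,X): not NE [P2→P gives 7>0; P3→Z gives 7>6]
(B,S,Y): not NE [P1→C gives 9>6; P2→R gives 6>5; P3→Z gives 7>4]
(B,S,Z): not NE [P2→P gives 6>1]
(B,S,W): not NE [P2→P gives 3>1; P3→Z gives 7>2]
(C,P,X): not NE [P2→Q gives 9>0; P3→Y gives 7>6]
(C,P,Y): not NE [P2→S gives 9>5]
(C,P,Z): not NE [P1→B gives 7>4; P2→S gives 8>1; P3→Y gives 7>6]
(C,P,W): not NE [P1→A gives 9>5; P2→R gives 9>0; P3→Y gives 7>3]
(C,Q,X): not NE [P1→A gives 5>3; P3→W gives 8>0]
(C,Q,Y): not NE [P2→S gives 9>7; P3→W gives 8>4]
(C,Q,Z): not NE [P2→S gives 8>2; P3→W gives 8>7]
(C,Q,W): not NE [P1→A gives 8>3; P2→R gives 9>0]
(C,R,X): not NE [P1→B gives 7>2; P2→Q gives 9>8; P3→Z gives 8>1]
(C,R,Y): not NE [P2→S gives 9>2]
(C,R,Z): not NE [P1→B gives 9>2; P2→S gives 8>3]
(C,R,W): not NE [P1→B gives 9>0; P3→Z gives 8>7]
(C,S,X): not NE [P1→B gives 6>2; P2→Q gives 9>4; P3→W gives 6>1]
(C,S,Y): not NE [P3→W gives 6>3]
(C,S,Z): not NE [P1→B gives 6>4; P3→W gives 6>4]
(C,S,W): not NE [P1→B gives 4>2; P2→R gives 9>2]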